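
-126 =-126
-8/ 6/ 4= -1/ 3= -0.33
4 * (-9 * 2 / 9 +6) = 16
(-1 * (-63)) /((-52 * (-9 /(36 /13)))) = 63 /169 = 0.37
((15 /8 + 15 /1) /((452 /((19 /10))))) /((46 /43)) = 22059 /332672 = 0.07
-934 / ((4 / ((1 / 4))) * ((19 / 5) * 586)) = -2335 / 89072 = -0.03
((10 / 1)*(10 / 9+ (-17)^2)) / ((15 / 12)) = 20888 / 9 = 2320.89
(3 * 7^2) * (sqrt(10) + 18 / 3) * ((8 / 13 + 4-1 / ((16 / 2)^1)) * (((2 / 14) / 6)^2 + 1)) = 824255 * sqrt(10) / 1248 + 824255 / 208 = 6051.32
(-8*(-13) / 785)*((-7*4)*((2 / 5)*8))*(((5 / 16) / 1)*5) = -2912 / 157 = -18.55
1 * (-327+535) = 208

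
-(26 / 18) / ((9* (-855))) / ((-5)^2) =13 / 1731375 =0.00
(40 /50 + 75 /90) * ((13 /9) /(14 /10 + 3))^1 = 637 /1188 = 0.54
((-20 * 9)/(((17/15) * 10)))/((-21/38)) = 3420/119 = 28.74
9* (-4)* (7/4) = -63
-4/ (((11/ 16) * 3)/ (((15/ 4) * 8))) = -640/ 11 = -58.18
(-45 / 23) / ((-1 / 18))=810 / 23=35.22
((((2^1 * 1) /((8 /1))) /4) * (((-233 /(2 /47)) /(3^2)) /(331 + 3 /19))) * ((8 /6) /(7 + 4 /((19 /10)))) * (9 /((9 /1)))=-3953311 /235119456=-0.02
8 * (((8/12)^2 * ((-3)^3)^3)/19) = -69984/19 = -3683.37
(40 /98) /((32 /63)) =45 /56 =0.80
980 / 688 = 245 / 172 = 1.42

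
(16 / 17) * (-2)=-32 / 17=-1.88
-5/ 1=-5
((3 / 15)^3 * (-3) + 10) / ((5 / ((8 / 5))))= 9976 / 3125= 3.19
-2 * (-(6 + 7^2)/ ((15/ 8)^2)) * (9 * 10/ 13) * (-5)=-14080/ 13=-1083.08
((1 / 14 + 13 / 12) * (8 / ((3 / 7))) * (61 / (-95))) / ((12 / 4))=-11834 / 2565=-4.61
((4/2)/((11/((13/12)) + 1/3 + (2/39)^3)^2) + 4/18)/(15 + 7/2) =1674693485032/128872557577197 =0.01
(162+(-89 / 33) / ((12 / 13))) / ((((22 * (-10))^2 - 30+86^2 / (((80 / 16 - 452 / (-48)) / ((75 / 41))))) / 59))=5272517713 / 27699788952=0.19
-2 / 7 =-0.29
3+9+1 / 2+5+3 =41 / 2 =20.50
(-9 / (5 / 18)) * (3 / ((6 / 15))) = -243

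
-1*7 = -7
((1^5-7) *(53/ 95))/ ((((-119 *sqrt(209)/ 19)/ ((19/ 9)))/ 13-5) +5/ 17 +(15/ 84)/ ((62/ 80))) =236323413289236/ 144259576706929-60252802749594 *sqrt(209)/ 721297883534645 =0.43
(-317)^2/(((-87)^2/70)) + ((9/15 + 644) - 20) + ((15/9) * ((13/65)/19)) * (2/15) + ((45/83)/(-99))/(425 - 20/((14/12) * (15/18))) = 1553.95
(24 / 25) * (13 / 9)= 104 / 75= 1.39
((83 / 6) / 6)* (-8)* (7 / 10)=-581 / 45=-12.91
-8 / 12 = -0.67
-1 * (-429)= 429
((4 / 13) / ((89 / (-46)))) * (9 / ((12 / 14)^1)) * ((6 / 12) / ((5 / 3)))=-2898 / 5785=-0.50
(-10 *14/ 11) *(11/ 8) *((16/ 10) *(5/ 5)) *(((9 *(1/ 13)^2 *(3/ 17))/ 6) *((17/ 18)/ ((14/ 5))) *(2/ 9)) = -5/ 1521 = -0.00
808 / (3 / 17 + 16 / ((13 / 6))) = 106.86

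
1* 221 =221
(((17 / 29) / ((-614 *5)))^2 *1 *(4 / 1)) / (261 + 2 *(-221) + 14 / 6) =-867 / 1062129680600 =-0.00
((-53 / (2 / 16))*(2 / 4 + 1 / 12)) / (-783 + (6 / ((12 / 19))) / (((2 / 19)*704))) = 0.32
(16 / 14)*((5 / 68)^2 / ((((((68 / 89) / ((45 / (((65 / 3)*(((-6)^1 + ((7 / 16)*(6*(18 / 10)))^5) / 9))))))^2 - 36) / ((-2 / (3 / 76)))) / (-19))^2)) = 13437604192504464105173805957120000000000000000000000 / 197918516619530413586784204884728185594802628089092507223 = 0.00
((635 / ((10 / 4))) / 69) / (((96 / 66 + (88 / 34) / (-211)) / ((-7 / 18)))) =-35077273 / 35339868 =-0.99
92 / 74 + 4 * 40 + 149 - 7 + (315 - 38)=21469 / 37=580.24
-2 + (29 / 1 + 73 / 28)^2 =781657 / 784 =997.01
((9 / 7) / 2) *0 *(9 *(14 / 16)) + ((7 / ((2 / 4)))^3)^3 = 20661046784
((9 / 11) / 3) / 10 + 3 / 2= 84 / 55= 1.53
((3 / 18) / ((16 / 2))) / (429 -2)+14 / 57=31889 / 129808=0.25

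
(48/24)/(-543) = -2/543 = -0.00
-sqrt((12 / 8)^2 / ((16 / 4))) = -3 / 4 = -0.75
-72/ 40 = -9/ 5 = -1.80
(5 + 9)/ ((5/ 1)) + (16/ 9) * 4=446/ 45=9.91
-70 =-70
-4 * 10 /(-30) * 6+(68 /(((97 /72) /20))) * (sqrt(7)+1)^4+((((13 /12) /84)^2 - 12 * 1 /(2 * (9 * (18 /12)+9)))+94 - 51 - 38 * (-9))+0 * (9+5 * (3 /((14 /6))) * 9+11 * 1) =3133440 * sqrt(7) /97+45960309514541 /492791040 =178732.35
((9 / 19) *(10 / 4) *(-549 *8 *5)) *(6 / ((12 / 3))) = -741150 / 19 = -39007.89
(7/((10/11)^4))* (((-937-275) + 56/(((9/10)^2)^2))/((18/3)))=-189394233721/98415000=-1924.44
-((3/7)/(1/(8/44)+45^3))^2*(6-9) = 108/1627734533929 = 0.00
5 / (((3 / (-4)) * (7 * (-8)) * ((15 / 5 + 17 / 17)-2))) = 5 / 84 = 0.06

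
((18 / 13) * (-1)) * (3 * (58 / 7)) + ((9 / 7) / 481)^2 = -390181347 / 11336689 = -34.42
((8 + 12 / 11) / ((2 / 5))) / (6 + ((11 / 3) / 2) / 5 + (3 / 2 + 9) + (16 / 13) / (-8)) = 1.36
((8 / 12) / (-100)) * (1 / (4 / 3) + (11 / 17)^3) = -20063 / 2947800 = -0.01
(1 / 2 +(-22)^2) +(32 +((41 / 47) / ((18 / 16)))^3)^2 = 17627289528499829273 / 11457033947318178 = 1538.56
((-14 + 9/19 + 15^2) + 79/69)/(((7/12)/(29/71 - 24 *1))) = -1867578100/217189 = -8598.86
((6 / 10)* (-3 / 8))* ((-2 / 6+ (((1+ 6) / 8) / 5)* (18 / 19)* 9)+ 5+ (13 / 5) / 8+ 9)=-105909 / 30400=-3.48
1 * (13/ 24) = 13/ 24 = 0.54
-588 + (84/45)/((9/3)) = -26432/45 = -587.38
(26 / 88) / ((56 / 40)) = 65 / 308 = 0.21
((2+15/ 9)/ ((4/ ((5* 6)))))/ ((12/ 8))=55/ 3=18.33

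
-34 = -34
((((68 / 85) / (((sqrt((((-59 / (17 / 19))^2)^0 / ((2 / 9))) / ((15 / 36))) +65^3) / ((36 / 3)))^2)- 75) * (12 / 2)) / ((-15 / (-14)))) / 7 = -42660067960206160779187884 / 711001132684583106655205- 759283200 * sqrt(30) / 142200226536916621331041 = -60.00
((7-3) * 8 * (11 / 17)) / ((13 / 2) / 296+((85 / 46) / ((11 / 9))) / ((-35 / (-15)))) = 369048064 / 11939831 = 30.91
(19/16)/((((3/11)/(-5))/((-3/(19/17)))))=935/16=58.44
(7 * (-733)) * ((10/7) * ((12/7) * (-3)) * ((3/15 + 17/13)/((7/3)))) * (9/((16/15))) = 2671785/13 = 205521.92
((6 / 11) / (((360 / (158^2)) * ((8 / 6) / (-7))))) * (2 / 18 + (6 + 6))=-2404.99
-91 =-91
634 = 634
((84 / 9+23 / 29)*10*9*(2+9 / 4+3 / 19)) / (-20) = -885405 / 4408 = -200.86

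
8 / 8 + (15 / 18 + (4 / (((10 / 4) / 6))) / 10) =419 / 150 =2.79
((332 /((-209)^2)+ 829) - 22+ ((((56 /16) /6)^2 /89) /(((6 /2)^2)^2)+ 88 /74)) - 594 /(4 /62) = -14091240169355339 /1677767640912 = -8398.80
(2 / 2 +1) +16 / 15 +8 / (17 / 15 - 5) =434 / 435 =1.00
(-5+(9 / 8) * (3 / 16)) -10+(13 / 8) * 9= -21 / 128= -0.16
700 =700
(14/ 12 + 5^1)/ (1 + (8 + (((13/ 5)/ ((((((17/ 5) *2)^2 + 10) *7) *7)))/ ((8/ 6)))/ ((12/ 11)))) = 20392624/ 29764353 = 0.69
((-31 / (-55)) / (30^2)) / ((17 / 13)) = 403 / 841500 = 0.00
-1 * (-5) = 5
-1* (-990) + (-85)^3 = -613135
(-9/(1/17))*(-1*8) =1224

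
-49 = -49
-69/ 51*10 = -230/ 17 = -13.53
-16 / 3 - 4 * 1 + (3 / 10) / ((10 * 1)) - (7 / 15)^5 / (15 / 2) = -424017581 / 45562500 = -9.31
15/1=15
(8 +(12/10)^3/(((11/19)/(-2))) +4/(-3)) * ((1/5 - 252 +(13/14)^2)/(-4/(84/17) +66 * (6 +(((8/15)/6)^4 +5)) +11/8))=-1031189518152/4282375772059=-0.24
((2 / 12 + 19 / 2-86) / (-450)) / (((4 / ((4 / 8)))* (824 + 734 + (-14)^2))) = 229 / 18943200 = 0.00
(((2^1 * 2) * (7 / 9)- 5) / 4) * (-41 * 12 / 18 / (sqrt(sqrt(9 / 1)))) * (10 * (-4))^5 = -35686400000 * sqrt(3) / 81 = -763094542.46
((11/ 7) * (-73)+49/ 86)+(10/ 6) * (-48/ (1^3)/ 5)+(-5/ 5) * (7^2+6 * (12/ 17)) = -1876709/ 10234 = -183.38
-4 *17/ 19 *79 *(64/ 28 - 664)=24883104/ 133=187091.01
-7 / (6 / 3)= -7 / 2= -3.50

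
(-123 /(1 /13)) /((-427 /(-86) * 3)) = -45838 /427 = -107.35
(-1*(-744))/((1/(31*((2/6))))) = 7688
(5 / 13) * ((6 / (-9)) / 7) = -10 / 273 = -0.04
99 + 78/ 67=100.16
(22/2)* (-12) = -132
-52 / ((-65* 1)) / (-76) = -1 / 95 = -0.01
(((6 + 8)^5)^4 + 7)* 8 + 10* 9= 669346043402278412484754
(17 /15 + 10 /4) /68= 109 /2040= 0.05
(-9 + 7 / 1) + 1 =-1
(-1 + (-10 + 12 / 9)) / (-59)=29 / 177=0.16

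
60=60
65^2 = 4225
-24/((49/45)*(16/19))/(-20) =513/392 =1.31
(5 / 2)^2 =25 / 4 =6.25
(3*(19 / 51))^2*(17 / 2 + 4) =9025 / 578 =15.61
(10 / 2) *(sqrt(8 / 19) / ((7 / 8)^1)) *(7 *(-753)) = -60240 *sqrt(38) / 19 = -19544.44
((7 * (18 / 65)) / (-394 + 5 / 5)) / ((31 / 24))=-1008 / 263965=-0.00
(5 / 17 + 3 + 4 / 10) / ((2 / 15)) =471 / 17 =27.71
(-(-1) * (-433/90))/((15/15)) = -433/90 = -4.81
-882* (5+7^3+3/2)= -308259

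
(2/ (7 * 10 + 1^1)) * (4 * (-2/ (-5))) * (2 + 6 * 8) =160/ 71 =2.25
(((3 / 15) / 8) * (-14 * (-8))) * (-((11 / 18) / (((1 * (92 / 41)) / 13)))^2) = -240623383 / 6855840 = -35.10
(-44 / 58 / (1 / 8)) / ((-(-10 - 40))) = -88 / 725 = -0.12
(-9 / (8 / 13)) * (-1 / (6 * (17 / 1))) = 39 / 272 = 0.14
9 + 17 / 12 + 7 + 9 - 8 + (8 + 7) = 401 / 12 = 33.42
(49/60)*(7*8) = 686/15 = 45.73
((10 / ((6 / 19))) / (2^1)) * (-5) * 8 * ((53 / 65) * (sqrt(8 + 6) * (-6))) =40280 * sqrt(14) / 13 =11593.38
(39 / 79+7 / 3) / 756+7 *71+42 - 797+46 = -18991897 / 89586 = -212.00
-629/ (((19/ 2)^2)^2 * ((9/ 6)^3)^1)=-80512/ 3518667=-0.02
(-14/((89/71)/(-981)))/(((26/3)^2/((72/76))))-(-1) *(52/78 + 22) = 137909323/857337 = 160.86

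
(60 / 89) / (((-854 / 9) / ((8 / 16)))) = -135 / 38003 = -0.00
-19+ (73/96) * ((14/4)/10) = -35969/1920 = -18.73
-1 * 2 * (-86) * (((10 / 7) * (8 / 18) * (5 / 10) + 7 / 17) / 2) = 67166 / 1071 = 62.71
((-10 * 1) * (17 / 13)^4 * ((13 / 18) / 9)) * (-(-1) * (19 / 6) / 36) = -7934495 / 38438712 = -0.21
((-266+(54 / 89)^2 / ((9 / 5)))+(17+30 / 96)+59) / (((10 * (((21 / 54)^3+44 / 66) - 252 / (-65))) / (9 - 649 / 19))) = 54392495517945 / 525144889642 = 103.58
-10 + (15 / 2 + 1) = -3 / 2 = -1.50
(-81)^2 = 6561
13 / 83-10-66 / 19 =-21001 / 1577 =-13.32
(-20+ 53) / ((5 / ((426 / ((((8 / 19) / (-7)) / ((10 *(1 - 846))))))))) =789954165 / 2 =394977082.50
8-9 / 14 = 103 / 14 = 7.36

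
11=11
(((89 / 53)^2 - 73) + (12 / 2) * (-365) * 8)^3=-120632986139849178218496 / 22164361129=-5442655686656.01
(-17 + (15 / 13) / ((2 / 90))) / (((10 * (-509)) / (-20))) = 0.14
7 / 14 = 1 / 2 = 0.50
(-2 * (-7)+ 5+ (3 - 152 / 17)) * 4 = 888 / 17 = 52.24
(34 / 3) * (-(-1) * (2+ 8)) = 340 / 3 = 113.33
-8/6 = -4/3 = -1.33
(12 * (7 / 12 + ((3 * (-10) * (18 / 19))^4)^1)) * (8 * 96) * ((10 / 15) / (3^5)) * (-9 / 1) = -522428227710464 / 3518667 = -148473335.99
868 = 868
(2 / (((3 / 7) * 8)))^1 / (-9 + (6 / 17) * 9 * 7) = 119 / 2700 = 0.04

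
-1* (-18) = 18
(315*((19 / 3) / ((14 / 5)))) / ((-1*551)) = -75 / 58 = -1.29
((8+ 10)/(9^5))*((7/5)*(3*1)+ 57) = 68/3645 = 0.02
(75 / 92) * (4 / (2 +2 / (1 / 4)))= 15 / 46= 0.33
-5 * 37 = -185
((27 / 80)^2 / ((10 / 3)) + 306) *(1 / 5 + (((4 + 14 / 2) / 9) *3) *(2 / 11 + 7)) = 1299217071 / 160000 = 8120.11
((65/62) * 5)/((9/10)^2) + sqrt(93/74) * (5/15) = sqrt(6882)/222 + 16250/2511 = 6.85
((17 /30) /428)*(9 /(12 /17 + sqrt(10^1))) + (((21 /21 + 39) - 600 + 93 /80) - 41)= -7049828561 /11752880 + 14739*sqrt(10) /11752880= -599.83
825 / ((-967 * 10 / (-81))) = 13365 / 1934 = 6.91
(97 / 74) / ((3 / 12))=194 / 37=5.24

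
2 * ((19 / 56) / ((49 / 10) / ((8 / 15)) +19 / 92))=1748 / 24199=0.07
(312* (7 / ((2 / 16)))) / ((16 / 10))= 10920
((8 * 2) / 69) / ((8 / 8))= 16 / 69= 0.23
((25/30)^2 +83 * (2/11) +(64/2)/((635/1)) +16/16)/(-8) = -4233517/2011680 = -2.10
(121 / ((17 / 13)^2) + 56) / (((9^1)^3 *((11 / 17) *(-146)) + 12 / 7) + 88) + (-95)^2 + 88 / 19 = 23871376287493 / 2643671666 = 9029.63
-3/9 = -1/3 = -0.33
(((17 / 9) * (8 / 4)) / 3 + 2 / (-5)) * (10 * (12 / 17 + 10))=42224 / 459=91.99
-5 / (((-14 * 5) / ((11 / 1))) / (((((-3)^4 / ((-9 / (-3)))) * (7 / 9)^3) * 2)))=19.96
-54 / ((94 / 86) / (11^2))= -280962 / 47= -5977.91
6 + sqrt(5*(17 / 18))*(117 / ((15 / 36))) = 6 + 234*sqrt(170) / 5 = 616.20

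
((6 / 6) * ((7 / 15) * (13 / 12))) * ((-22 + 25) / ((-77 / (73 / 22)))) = -0.07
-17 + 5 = -12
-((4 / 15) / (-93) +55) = -76721 / 1395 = -55.00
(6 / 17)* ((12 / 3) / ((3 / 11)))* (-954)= -4938.35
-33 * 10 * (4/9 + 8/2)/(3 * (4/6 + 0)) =-2200/3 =-733.33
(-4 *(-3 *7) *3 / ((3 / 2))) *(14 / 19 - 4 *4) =-48720 / 19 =-2564.21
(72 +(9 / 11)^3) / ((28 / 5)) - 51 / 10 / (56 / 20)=103731 / 9317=11.13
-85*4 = -340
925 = 925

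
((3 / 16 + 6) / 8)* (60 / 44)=135 / 128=1.05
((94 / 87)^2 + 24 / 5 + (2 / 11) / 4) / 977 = 5006237 / 813440430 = 0.01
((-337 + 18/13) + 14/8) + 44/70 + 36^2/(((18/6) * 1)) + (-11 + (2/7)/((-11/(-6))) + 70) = 3161539/20020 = 157.92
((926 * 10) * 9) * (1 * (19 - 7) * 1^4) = 1000080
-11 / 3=-3.67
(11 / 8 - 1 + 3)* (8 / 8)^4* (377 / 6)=3393 / 16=212.06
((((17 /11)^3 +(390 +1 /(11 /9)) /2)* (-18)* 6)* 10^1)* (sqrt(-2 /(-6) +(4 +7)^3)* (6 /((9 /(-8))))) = 508804800* sqrt(11982) /1331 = 41844444.03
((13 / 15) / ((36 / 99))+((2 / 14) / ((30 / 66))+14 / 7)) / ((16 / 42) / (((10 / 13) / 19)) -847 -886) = -1973 / 723908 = -0.00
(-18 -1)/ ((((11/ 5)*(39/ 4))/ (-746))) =283480/ 429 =660.79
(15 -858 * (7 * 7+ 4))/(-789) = 15153/263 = 57.62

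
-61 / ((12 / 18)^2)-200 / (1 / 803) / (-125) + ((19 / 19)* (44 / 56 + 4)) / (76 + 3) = 12692573 / 11060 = 1147.61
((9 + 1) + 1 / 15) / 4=151 / 60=2.52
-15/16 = -0.94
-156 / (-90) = 26 / 15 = 1.73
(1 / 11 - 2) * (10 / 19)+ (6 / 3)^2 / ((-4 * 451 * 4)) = -34459 / 34276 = -1.01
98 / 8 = 49 / 4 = 12.25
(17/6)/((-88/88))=-17/6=-2.83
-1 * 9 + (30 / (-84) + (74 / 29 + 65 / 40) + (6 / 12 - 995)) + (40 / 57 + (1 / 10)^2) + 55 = -2184532283 / 2314200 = -943.97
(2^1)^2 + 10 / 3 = 22 / 3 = 7.33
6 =6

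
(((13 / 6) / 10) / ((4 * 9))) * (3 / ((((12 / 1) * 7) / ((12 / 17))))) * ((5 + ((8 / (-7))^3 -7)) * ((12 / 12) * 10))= -7787 / 1469412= -0.01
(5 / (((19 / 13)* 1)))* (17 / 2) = 1105 / 38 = 29.08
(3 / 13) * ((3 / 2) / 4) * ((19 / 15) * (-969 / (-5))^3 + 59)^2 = 37356435995440998402 / 5078125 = 7356344319102.23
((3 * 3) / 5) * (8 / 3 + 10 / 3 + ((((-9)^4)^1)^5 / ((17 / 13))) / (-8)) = -1422446858709660662373 / 680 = -2091833615749500974.08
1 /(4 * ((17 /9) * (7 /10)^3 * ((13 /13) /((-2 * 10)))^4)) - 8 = 359953352 /5831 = 61730.98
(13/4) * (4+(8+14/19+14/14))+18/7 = 25119/532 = 47.22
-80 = -80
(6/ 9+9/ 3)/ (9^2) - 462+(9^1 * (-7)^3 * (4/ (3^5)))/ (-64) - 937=-5436049/ 3888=-1398.16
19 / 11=1.73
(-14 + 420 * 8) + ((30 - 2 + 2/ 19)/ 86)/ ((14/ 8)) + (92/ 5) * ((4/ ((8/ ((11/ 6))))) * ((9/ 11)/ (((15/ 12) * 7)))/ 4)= 478477423/ 142975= 3346.58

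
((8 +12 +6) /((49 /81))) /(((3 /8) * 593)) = 5616 /29057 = 0.19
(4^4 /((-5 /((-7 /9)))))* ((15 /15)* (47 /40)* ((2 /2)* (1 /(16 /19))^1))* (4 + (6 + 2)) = 50008 /75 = 666.77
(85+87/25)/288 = 553/1800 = 0.31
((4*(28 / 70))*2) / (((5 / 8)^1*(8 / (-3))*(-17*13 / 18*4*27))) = 8 / 5525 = 0.00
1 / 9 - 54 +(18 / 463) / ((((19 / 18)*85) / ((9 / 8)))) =-725306089 / 13459410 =-53.89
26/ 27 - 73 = -1945/ 27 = -72.04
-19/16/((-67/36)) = 171/268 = 0.64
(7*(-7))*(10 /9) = -490 /9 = -54.44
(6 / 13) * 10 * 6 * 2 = 720 / 13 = 55.38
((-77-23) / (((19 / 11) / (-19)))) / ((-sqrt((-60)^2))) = -55 / 3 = -18.33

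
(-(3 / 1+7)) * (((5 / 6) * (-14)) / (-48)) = -175 / 72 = -2.43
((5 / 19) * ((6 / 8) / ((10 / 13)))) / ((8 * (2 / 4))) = 39 / 608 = 0.06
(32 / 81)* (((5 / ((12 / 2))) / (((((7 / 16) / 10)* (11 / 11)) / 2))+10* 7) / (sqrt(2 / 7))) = 36320* sqrt(14) / 1701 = 79.89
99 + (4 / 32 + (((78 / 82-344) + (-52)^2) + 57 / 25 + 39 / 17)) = 343572257 / 139400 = 2464.65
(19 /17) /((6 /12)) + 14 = 276 /17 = 16.24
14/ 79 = 0.18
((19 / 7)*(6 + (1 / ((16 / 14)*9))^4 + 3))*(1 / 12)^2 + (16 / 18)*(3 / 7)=14915035699 / 27088846848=0.55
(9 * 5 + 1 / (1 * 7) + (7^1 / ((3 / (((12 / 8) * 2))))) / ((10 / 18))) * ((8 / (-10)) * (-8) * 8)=2956.43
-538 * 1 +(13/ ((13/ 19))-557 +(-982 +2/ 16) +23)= -16279/ 8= -2034.88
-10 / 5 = -2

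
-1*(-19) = 19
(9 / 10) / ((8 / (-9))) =-81 / 80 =-1.01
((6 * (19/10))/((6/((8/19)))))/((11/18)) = 72/55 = 1.31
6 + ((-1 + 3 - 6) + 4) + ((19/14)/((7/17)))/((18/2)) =5615/882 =6.37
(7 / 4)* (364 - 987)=-4361 / 4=-1090.25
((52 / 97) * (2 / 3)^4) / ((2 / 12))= 1664 / 2619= 0.64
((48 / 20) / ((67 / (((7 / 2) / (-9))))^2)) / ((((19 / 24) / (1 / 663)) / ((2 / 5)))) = 784 / 12723284925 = 0.00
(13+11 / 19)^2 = 184.39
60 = 60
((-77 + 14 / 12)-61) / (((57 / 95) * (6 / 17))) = -69785 / 108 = -646.16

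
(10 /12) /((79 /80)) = 200 /237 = 0.84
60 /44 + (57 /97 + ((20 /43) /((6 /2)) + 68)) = 9649642 /137643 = 70.11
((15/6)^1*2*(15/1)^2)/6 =375/2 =187.50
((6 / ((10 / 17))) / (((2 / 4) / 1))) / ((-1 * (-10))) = 51 / 25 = 2.04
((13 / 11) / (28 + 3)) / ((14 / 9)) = 117 / 4774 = 0.02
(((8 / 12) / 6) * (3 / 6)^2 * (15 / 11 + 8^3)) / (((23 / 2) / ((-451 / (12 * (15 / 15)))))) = -231527 / 4968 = -46.60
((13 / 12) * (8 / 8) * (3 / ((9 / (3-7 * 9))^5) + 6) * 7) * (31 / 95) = -4512914497 / 46170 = -97745.60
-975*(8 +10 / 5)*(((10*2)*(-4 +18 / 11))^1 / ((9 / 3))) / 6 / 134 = 422500 / 2211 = 191.09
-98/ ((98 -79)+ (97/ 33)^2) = -7623/ 2150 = -3.55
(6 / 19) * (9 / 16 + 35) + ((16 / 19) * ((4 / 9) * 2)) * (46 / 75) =1199329 / 102600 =11.69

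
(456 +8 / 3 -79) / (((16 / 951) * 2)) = 361063 / 32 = 11283.22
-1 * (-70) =70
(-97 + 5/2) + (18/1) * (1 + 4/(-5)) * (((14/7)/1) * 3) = -729/10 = -72.90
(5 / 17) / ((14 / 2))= 0.04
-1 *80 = -80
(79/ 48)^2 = 6241/ 2304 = 2.71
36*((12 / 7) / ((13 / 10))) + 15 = 5685 / 91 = 62.47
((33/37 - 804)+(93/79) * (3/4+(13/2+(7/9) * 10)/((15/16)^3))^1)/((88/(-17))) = 1573414473469/10417572000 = 151.03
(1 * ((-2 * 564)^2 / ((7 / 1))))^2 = 1618961043456 / 49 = 33040021295.02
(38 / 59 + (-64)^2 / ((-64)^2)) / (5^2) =97 / 1475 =0.07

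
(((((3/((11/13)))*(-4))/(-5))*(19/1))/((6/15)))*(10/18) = 2470/33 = 74.85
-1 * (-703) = 703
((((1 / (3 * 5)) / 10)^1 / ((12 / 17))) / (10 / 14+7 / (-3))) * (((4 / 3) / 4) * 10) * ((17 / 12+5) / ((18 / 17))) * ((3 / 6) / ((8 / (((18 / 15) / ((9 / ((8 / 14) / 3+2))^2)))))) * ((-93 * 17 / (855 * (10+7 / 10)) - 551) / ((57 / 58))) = 9643655753501 / 32844754411200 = 0.29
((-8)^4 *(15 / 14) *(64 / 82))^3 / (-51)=-787948263.48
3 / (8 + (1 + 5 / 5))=3 / 10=0.30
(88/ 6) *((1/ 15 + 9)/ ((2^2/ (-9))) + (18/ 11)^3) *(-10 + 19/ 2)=117.47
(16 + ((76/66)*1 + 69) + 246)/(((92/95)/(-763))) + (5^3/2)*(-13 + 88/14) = -5570474845/21252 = -262115.32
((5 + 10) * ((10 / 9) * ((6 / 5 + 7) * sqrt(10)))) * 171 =23370 * sqrt(10) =73902.43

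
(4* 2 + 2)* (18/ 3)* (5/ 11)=300/ 11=27.27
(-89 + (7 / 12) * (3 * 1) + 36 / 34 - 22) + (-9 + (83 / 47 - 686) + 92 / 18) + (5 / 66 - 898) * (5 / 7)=-3184232893 / 2214828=-1437.69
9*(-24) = -216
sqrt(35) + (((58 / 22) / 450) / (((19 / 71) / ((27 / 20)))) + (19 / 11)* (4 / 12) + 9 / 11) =892531 / 627000 + sqrt(35) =7.34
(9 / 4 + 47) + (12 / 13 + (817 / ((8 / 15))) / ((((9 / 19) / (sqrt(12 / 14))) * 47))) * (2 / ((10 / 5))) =113.88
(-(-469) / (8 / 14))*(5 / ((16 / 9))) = 147735 / 64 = 2308.36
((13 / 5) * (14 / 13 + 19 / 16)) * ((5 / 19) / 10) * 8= 471 / 380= 1.24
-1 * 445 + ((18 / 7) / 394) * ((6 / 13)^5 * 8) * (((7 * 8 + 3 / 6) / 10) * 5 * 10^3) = -212029421915 / 512013047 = -414.11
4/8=1/2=0.50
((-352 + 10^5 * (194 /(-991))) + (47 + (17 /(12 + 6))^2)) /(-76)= 6383244221 /24402384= 261.58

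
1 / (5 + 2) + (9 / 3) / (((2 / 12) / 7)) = 883 / 7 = 126.14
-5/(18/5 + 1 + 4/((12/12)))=-25/43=-0.58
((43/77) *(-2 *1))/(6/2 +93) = -43/3696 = -0.01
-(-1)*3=3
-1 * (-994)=994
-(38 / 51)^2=-1444 / 2601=-0.56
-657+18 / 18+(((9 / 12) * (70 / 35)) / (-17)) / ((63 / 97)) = -468481 / 714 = -656.14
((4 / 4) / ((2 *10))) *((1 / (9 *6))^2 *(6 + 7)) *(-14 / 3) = -0.00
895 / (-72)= -895 / 72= -12.43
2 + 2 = 4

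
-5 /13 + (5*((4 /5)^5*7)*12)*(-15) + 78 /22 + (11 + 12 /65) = -2818803 /1375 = -2050.04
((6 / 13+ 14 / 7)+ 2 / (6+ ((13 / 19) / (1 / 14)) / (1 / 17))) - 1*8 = -115241 / 20852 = -5.53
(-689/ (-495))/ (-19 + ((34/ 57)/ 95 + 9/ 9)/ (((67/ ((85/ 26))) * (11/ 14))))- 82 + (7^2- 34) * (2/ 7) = -1604954917673/ 20632479630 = -77.79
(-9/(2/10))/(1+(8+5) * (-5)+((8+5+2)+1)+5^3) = -45/77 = -0.58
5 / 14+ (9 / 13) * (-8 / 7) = -79 / 182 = -0.43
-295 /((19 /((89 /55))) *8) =-5251 /1672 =-3.14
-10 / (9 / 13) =-130 / 9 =-14.44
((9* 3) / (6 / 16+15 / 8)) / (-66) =-0.18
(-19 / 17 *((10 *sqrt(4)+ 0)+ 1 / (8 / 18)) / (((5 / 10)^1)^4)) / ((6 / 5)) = -331.57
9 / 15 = 3 / 5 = 0.60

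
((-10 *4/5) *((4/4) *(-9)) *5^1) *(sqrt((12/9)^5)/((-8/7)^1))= -1120 *sqrt(3)/3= -646.63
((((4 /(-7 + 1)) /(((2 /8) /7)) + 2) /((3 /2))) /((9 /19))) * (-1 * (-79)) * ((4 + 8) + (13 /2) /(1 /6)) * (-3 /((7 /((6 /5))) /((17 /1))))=17351560 /21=826264.76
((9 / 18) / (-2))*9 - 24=-105 / 4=-26.25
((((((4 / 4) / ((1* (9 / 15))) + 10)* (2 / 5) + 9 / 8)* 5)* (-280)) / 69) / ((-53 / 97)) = 2359525 / 10971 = 215.07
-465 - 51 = -516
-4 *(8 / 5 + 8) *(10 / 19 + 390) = -284928 / 19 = -14996.21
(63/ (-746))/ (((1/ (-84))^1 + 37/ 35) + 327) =-13230/ 51391567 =-0.00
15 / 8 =1.88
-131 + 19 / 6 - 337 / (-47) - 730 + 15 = -235657 / 282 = -835.66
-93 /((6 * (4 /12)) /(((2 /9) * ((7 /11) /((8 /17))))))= -3689 /264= -13.97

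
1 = 1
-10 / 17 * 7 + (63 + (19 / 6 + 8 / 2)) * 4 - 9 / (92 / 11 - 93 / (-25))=46741367 / 169473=275.80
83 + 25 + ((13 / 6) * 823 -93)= 10789 / 6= 1798.17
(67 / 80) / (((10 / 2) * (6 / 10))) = 67 / 240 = 0.28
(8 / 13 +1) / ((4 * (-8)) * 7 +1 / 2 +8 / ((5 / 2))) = -210 / 28639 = -0.01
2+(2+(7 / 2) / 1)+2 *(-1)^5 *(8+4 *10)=-88.50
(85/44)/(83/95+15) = 8075/66352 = 0.12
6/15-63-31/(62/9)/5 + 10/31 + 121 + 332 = 24169/62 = 389.82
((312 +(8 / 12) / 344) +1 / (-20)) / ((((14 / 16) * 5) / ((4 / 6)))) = 3219344 / 67725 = 47.54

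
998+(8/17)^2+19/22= 999.09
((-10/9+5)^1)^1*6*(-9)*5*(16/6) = -2800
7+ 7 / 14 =15 / 2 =7.50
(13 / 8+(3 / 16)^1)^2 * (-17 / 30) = -1.86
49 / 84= 7 / 12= 0.58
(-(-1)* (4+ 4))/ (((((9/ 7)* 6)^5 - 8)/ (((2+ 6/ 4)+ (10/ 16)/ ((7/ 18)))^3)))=143286143/ 3672244544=0.04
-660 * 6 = -3960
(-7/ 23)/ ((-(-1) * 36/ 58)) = -203/ 414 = -0.49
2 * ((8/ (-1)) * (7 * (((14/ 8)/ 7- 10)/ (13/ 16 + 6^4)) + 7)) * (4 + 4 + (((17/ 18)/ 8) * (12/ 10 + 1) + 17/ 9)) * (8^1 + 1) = -1053311357/ 103745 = -10152.89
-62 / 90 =-31 / 45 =-0.69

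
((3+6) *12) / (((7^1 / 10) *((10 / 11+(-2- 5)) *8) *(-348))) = 495 / 54404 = 0.01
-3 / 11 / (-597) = 0.00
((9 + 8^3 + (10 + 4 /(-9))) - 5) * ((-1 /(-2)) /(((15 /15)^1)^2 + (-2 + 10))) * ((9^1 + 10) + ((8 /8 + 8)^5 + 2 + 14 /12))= 838219855 /486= 1724732.21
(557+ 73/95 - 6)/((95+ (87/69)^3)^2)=3879872614801/66167476464510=0.06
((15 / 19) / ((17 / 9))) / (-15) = -9 / 323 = -0.03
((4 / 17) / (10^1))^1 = 2 / 85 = 0.02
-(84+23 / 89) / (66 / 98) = -367451 / 2937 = -125.11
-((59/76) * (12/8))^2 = -1.36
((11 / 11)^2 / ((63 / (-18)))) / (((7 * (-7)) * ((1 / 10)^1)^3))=2000 / 343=5.83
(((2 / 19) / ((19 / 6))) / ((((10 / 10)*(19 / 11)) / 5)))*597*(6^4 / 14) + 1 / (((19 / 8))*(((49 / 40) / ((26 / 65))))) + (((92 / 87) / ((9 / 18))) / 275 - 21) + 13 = 5309.97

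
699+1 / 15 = 10486 / 15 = 699.07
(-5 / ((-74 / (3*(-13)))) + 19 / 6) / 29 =0.02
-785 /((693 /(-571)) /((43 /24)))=19274105 /16632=1158.86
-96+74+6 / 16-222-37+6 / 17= -38117 / 136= -280.27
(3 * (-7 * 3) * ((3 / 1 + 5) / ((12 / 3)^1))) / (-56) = 9 / 4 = 2.25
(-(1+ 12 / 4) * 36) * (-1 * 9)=1296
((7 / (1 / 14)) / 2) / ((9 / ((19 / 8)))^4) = 6385729 / 26873856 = 0.24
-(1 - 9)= 8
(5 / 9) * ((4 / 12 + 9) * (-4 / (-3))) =6.91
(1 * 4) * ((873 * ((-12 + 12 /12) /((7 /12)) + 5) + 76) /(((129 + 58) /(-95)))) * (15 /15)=31976620 /1309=24428.28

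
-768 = -768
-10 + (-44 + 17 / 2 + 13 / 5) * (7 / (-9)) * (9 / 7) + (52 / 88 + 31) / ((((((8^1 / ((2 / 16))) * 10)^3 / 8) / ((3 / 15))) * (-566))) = 9343821414261 / 408027136000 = 22.90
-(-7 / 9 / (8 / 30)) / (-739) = -35 / 8868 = -0.00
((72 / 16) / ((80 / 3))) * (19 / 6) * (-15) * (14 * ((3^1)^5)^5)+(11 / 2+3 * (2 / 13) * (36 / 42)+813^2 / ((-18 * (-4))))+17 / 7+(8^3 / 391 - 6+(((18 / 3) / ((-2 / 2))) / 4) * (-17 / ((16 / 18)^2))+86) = -433036909002497748189 / 4554368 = -95081668631629.62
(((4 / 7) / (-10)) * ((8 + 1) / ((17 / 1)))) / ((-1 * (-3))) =-6 / 595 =-0.01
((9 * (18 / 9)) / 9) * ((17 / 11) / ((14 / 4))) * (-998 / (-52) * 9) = 152694 / 1001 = 152.54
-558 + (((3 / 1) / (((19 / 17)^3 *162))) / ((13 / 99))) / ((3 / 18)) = -49701143 / 89167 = -557.39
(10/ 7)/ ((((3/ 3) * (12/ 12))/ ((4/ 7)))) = 40/ 49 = 0.82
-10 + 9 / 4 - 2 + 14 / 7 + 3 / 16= -121 / 16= -7.56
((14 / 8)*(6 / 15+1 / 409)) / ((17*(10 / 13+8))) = 74893 / 15852840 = 0.00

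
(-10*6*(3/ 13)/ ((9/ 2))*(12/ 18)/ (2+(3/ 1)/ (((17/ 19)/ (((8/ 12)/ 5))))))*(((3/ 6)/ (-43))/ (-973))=-425/ 42424746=-0.00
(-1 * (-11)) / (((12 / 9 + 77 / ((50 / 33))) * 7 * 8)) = 825 / 219044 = 0.00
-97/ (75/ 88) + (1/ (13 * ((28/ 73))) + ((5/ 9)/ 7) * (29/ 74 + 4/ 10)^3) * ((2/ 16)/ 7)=-7554154246363/ 66375691200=-113.81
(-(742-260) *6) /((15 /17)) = -16388 /5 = -3277.60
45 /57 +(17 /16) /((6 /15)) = 2095 /608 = 3.45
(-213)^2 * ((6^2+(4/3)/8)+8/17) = 56514651/34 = 1662195.62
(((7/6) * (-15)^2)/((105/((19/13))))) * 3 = 285/26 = 10.96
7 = 7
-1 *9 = -9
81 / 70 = 1.16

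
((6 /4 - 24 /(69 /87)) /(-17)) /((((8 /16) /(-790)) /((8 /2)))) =-10692.28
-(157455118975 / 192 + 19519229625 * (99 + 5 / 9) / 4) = -93433347086975 / 192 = -486632016077.99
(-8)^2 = 64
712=712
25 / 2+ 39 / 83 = 2153 / 166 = 12.97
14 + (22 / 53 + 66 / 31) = 27182 / 1643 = 16.54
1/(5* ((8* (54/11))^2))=121/933120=0.00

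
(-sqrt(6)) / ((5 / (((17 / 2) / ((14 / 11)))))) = -187* sqrt(6) / 140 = -3.27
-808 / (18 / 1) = -404 / 9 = -44.89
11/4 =2.75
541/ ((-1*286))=-541/ 286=-1.89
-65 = -65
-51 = -51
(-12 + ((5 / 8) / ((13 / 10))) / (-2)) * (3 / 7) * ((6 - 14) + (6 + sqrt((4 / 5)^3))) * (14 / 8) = 3819 / 208 - 3819 * sqrt(5) / 1300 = 11.79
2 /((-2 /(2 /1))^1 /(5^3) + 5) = 125 /312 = 0.40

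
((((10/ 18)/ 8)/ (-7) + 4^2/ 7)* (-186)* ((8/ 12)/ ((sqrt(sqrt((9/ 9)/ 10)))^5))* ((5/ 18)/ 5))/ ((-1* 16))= 177785* 10^(1/ 4)/ 18144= 17.42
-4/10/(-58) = 1/145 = 0.01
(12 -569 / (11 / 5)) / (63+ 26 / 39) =-8139 / 2101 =-3.87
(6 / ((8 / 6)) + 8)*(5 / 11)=5.68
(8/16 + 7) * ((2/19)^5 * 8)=1920/2476099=0.00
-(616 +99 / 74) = -45683 / 74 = -617.34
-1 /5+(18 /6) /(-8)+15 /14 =139 /280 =0.50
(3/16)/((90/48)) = 1/10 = 0.10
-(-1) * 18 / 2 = 9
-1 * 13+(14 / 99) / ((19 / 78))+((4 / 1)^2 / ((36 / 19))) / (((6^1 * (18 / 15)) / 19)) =166996 / 16929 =9.86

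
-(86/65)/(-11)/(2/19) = 1.14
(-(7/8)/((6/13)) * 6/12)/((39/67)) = -469/288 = -1.63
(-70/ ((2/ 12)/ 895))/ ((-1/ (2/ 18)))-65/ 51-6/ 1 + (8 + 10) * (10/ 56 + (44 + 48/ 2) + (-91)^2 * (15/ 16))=521872543/ 2856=182728.48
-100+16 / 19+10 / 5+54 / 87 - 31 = -70273 / 551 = -127.54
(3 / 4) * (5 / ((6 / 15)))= 75 / 8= 9.38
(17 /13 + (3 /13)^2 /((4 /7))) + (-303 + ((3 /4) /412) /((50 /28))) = -1049983601 /3481400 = -301.60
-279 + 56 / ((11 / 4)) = -2845 / 11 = -258.64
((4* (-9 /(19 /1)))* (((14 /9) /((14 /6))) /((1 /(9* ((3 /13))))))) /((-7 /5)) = 3240 /1729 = 1.87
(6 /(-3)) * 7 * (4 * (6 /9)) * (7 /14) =-56 /3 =-18.67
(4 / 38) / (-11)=-2 / 209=-0.01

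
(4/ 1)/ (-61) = -4/ 61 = -0.07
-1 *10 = -10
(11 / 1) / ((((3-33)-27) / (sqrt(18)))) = -11*sqrt(2) / 19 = -0.82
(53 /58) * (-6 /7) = -159 /203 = -0.78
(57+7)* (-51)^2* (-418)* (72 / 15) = -1669966848 / 5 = -333993369.60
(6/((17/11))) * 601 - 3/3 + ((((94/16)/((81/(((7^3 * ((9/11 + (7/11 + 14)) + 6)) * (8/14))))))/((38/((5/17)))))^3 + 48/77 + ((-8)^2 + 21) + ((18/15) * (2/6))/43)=87212119026220770601933/35873783186942716785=2431.08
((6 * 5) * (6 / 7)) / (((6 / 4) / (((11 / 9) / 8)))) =2.62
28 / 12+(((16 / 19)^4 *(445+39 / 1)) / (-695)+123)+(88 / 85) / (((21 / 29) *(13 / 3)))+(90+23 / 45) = 272164891383649 / 1261049201685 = 215.82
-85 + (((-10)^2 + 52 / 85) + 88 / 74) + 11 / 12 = 668663 / 37740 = 17.72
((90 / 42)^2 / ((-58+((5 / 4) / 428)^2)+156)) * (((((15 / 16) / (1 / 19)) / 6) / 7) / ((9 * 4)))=54382750 / 98520760191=0.00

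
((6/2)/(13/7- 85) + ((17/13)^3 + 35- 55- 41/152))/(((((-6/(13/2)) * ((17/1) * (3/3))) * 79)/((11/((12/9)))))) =6438523971/53542423168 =0.12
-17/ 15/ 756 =-17/ 11340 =-0.00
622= 622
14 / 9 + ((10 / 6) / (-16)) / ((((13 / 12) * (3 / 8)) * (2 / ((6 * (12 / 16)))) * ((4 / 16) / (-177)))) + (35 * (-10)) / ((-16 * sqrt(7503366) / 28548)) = 525 * sqrt(7503366) / 6308 + 47972 / 117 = 638.00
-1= -1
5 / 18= 0.28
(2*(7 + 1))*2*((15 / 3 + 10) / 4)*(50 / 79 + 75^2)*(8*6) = 2559888000 / 79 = 32403645.57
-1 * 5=-5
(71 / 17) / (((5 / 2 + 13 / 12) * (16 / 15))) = 3195 / 2924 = 1.09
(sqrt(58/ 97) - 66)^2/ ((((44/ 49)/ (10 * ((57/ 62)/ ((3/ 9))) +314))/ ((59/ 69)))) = 6468331364705/ 4564626 - 30612799 * sqrt(5626)/ 69161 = 1383855.88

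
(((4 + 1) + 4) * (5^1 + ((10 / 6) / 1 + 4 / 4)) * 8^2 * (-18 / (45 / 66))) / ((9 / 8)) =-518144 / 5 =-103628.80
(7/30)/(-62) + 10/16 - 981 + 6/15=-3645521/3720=-979.98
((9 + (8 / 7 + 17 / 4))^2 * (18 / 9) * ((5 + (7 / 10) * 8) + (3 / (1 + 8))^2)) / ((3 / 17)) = 665389673 / 26460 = 25147.00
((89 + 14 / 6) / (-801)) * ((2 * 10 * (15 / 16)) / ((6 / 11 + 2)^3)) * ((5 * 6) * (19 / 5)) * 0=0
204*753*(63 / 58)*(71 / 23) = 343553238 / 667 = 515072.32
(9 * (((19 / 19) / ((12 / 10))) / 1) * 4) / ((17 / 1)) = 30 / 17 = 1.76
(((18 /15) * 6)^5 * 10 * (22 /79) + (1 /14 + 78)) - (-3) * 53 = 37411040041 /691250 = 54120.85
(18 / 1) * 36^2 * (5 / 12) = 9720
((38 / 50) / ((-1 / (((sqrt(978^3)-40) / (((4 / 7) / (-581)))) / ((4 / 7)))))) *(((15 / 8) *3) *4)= -4868199 / 4 +2380549311 *sqrt(978) / 80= 929369181.11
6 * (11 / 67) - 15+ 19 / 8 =-6239 / 536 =-11.64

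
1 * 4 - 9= -5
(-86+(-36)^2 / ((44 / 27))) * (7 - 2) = 39010 / 11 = 3546.36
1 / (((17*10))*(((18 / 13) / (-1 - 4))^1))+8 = 4883 / 612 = 7.98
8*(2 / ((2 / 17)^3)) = 9826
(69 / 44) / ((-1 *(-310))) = 69 / 13640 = 0.01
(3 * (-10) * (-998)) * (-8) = -239520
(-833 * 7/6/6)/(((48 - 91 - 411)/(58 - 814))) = -122451/454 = -269.72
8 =8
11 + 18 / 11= 139 / 11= 12.64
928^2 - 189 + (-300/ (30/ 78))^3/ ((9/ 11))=-579147005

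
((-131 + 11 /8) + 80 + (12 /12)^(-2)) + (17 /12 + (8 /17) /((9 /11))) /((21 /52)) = -1123081 /25704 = -43.69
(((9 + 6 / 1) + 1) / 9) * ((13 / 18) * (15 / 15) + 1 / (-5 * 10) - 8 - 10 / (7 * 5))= -191104 / 14175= -13.48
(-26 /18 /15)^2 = 169 /18225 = 0.01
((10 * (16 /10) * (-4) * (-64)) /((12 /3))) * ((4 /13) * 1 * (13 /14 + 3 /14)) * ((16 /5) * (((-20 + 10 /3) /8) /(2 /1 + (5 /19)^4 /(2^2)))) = -341628682240 /284791689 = -1199.57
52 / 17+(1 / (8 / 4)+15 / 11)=1841 / 374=4.92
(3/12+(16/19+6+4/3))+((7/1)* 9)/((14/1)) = 2947/228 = 12.93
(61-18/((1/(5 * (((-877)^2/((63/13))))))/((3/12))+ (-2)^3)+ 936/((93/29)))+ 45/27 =6635367869653/18597527502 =356.79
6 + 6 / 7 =48 / 7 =6.86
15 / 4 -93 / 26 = 9 / 52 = 0.17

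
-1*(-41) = 41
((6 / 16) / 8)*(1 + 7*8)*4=171 / 16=10.69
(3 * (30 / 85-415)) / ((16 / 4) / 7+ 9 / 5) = -740145 / 1411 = -524.55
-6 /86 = -3 /43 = -0.07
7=7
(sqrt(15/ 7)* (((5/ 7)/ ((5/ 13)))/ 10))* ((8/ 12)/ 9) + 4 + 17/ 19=13* sqrt(105)/ 6615 + 93/ 19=4.91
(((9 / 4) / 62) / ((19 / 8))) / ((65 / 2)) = 18 / 38285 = 0.00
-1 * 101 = -101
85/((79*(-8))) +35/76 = 3915/12008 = 0.33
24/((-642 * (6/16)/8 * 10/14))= -1792/1605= -1.12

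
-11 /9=-1.22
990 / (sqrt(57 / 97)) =330* sqrt(5529) / 19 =1291.47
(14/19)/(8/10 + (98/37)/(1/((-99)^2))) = 1295/45625061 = 0.00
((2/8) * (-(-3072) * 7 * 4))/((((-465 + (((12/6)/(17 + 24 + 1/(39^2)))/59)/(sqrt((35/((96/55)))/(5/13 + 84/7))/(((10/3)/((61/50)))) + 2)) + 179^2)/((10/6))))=38233945634976000 * sqrt(19734)/1468064618866736834621696779 + 1666310970732851510208767360/1468064618866736834621696779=1.14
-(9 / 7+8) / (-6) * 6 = 65 / 7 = 9.29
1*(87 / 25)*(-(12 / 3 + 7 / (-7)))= -261 / 25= -10.44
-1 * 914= -914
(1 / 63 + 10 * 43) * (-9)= -27091 / 7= -3870.14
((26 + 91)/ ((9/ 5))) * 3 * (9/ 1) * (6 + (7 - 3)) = 17550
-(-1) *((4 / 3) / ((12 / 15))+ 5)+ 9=15.67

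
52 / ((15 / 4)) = 208 / 15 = 13.87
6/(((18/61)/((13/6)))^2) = 628849/1944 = 323.48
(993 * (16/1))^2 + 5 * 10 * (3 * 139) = 252449394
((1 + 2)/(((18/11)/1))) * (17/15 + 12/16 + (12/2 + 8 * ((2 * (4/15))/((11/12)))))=1655/72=22.99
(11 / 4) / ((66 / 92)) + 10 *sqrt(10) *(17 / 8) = 23 / 6 + 85 *sqrt(10) / 4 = 71.03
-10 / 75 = -2 / 15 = -0.13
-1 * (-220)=220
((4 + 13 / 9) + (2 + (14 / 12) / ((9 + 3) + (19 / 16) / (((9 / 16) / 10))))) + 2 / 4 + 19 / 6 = 59789 / 5364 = 11.15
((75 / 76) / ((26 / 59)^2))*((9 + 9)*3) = 7049025 / 25688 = 274.41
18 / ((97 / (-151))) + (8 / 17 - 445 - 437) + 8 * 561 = 5900864 / 1649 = 3578.45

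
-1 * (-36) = 36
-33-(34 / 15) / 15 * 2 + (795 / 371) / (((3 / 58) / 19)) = 1187299 / 1575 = 753.84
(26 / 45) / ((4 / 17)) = 221 / 90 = 2.46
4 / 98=2 / 49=0.04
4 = 4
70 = 70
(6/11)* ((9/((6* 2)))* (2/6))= 3/22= 0.14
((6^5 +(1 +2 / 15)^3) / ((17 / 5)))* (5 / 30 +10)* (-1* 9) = -1601183693 / 7650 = -209305.06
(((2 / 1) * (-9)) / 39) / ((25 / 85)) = -102 / 65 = -1.57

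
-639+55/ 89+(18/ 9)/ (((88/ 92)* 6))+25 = -3600959/ 5874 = -613.03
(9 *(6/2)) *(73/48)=657/16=41.06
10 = 10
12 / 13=0.92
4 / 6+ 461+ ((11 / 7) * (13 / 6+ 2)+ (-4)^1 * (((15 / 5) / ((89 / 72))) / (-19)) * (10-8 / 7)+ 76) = 12990865 / 23674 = 548.74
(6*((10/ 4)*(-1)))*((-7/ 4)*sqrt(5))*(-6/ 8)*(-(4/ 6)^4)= 35*sqrt(5)/ 9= 8.70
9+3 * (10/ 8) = 51/ 4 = 12.75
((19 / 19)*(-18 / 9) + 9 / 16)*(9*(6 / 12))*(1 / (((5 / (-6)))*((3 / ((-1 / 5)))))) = -207 / 400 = -0.52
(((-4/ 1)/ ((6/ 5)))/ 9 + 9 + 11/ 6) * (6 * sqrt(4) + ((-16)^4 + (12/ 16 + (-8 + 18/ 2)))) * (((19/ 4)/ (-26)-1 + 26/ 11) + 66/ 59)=22993631763655/ 14579136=1577160.11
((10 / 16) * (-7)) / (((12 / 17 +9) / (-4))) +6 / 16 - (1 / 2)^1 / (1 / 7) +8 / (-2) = -1405 / 264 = -5.32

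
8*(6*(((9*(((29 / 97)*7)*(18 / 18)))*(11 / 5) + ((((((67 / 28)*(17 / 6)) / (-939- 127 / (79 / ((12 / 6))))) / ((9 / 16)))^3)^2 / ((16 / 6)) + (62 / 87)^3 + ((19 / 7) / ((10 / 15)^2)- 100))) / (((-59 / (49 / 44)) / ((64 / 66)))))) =40763796756966451321122412240946612439312992558748448 / 890676013112263342791604982438867551608231100453125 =45.77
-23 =-23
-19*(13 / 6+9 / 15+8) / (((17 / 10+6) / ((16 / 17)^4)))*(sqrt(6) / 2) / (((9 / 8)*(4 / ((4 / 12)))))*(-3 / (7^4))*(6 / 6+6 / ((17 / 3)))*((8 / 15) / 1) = 189267968*sqrt(6) / 178675723611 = 0.00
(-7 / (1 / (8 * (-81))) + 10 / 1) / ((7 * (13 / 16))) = 72736 / 91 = 799.30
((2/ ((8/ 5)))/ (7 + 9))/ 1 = 5/ 64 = 0.08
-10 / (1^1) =-10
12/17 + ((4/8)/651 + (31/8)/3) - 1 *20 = -1593797/88536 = -18.00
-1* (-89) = 89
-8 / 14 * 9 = -36 / 7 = -5.14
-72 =-72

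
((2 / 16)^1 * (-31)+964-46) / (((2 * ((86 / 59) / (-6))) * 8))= -1294401 / 5504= -235.17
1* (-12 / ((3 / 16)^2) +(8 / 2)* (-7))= -1108 / 3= -369.33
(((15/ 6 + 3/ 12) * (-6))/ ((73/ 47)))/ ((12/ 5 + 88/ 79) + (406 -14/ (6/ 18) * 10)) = 612645/ 604732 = 1.01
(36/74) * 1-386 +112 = -273.51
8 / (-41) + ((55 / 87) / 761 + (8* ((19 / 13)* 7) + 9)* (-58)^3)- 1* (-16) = -625491276532381 / 35288331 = -17725158.96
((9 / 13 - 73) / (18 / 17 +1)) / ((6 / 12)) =-6392 / 91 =-70.24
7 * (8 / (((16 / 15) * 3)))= 35 / 2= 17.50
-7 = -7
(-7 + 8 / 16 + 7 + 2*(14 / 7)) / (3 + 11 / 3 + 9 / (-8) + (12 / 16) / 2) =54 / 71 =0.76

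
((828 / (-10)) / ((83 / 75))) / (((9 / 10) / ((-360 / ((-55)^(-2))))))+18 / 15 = 90531326.50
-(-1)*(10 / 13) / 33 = 10 / 429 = 0.02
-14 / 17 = -0.82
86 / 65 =1.32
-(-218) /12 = 109 /6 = 18.17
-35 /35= -1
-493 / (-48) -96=-4115 / 48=-85.73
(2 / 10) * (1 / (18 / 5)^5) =625 / 1889568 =0.00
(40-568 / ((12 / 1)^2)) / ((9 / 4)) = 1298 / 81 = 16.02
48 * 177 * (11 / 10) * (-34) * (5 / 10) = -794376 / 5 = -158875.20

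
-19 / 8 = -2.38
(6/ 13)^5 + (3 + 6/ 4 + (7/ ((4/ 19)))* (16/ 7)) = 59793725/ 742586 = 80.52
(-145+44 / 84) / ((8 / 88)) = -33374 / 21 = -1589.24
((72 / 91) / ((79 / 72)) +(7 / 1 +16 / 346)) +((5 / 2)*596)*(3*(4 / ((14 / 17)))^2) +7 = 918211474434 / 8705879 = 105470.28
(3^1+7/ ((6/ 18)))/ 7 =24/ 7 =3.43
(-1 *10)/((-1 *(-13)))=-10/13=-0.77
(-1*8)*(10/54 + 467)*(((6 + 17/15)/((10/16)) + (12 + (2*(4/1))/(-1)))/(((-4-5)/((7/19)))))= 816579904/346275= 2358.18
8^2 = 64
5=5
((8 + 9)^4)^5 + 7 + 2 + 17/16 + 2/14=455193917544528122508980455/112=4064231406647572522401611.00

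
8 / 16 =1 / 2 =0.50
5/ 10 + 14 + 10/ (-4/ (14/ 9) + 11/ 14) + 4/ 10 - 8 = 13/ 10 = 1.30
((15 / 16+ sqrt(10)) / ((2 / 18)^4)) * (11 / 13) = 1082565 / 208+ 72171 * sqrt(10) / 13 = 22760.39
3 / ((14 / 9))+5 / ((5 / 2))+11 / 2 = 66 / 7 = 9.43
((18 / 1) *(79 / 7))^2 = 41267.02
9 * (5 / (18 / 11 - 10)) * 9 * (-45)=200475 / 92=2179.08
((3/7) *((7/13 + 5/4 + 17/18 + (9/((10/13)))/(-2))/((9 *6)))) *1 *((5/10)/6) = -521/252720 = -0.00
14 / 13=1.08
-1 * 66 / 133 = -66 / 133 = -0.50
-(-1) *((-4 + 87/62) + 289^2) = 5178141/62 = 83518.40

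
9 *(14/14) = 9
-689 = -689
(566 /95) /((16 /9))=2547 /760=3.35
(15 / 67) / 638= 0.00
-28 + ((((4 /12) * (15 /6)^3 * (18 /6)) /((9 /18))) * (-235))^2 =53930636.06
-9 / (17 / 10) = -90 / 17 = -5.29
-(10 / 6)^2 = -25 / 9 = -2.78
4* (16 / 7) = 64 / 7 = 9.14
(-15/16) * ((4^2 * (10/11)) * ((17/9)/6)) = -425/99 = -4.29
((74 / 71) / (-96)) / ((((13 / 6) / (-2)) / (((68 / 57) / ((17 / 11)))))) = 407 / 52611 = 0.01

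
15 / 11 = 1.36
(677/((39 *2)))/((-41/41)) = -677/78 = -8.68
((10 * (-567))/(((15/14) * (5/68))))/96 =-7497/10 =-749.70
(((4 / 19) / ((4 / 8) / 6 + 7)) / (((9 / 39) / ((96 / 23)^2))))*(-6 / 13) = -884736 / 854335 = -1.04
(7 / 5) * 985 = 1379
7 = 7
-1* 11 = -11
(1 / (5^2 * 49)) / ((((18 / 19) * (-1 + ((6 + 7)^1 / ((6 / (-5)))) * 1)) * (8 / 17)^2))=-5491 / 16699200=-0.00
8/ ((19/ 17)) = 136/ 19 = 7.16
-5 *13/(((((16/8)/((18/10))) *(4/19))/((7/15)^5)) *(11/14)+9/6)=-6.63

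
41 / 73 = 0.56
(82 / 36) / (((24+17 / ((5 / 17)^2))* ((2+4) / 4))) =1025 / 148851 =0.01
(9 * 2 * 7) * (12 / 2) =756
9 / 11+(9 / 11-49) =-521 / 11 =-47.36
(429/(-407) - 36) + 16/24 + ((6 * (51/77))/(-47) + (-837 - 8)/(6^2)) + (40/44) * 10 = -245138519/4820508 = -50.85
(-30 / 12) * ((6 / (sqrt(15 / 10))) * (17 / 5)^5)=-1419857 * sqrt(6) / 625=-5564.68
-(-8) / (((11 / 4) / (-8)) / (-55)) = 1280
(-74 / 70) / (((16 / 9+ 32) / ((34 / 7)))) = -5661 / 37240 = -0.15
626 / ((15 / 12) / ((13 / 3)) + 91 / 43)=1399736 / 5377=260.32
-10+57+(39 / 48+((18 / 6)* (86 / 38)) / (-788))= 2862879 / 59888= 47.80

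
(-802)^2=643204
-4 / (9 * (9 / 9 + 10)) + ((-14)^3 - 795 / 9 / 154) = -3804035 / 1386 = -2744.61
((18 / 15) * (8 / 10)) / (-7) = -24 / 175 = -0.14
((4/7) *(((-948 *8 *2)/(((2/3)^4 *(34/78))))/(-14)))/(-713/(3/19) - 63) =-2246049/1430261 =-1.57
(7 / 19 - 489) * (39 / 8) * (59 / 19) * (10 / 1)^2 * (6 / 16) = -400546575 / 1444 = -277386.82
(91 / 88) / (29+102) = 91 / 11528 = 0.01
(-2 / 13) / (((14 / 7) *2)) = -1 / 26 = -0.04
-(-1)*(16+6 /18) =49 /3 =16.33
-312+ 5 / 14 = -4363 / 14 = -311.64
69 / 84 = 23 / 28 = 0.82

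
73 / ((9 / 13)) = 949 / 9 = 105.44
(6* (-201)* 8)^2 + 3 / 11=1023922947 / 11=93083904.27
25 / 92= 0.27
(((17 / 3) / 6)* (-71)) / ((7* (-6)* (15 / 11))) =13277 / 11340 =1.17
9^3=729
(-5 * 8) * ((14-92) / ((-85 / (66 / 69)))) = -13728 / 391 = -35.11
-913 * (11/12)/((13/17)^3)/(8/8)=-49341259/26364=-1871.54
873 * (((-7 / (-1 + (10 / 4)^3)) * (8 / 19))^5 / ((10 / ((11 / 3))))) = -9627743108988928 / 90478639812478905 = -0.11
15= 15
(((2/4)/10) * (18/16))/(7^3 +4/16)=9/54920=0.00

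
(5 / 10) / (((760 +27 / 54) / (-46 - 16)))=-0.04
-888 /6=-148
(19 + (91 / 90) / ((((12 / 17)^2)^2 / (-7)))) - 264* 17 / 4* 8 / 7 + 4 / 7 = -1291.22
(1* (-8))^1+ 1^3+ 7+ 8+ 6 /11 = 94 /11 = 8.55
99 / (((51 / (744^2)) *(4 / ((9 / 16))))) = 2568753 / 17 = 151103.12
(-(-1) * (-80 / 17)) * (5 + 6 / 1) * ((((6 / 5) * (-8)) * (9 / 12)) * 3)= 1118.12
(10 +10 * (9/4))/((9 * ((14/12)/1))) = 65/21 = 3.10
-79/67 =-1.18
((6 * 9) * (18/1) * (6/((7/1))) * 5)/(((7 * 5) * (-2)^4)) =729/98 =7.44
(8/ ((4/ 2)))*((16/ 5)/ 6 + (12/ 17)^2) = 17888/ 4335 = 4.13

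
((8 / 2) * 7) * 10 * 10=2800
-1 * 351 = -351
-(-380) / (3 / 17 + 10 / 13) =4420 / 11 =401.82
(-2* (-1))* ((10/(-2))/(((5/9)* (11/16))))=-288/11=-26.18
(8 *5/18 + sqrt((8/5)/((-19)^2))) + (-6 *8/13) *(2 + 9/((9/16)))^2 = -139708/117 + 2 *sqrt(10)/95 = -1194.02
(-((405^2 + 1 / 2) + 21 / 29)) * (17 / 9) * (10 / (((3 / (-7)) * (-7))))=-808649285 / 783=-1032757.71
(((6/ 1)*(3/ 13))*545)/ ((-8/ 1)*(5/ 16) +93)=19620/ 2353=8.34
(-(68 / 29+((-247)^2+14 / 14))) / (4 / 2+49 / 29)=-1769358 / 107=-16536.06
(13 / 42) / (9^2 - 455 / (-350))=65 / 17283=0.00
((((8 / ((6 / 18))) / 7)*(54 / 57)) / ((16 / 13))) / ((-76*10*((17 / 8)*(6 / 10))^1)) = -117 / 42959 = -0.00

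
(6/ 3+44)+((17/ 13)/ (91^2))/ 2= 9904093/ 215306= 46.00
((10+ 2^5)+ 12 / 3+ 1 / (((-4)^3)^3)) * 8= 12058623 / 32768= 368.00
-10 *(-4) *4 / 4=40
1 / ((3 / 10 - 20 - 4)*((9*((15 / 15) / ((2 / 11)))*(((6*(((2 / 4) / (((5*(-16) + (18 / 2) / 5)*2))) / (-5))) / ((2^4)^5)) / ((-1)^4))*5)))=-3279945728 / 70389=-46597.42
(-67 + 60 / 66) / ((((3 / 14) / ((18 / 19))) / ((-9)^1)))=549612 / 209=2629.72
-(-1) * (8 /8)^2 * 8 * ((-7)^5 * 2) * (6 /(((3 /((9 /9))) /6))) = -3226944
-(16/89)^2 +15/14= 115231/110894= 1.04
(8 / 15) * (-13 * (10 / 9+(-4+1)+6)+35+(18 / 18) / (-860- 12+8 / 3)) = -86591 / 8802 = -9.84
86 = 86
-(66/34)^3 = -35937/4913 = -7.31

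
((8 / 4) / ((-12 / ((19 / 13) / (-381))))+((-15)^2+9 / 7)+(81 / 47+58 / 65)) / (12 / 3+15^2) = 11190131557 / 11194919190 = 1.00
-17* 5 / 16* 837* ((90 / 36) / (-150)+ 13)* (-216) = 12469939.88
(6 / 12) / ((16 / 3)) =3 / 32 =0.09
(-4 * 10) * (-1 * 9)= 360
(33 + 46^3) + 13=97382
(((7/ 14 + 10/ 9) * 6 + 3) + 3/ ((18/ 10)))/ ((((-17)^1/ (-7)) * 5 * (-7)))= -43/ 255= -0.17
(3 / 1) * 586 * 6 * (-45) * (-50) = 23733000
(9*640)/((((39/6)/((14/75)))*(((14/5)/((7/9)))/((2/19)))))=3584/741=4.84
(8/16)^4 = 1/16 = 0.06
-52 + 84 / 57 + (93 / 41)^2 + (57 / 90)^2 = -1292956121 / 28745100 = -44.98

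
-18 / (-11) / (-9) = -2 / 11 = -0.18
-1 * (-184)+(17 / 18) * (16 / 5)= 8416 / 45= 187.02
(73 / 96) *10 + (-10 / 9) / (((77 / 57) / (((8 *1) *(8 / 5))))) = -10807 / 3696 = -2.92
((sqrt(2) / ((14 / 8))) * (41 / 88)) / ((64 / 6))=123 * sqrt(2) / 4928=0.04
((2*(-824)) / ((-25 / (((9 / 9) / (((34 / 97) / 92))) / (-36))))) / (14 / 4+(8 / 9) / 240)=-5515032 / 40205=-137.17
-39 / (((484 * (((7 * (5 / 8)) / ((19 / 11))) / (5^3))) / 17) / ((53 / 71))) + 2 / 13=-432643636 / 8599591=-50.31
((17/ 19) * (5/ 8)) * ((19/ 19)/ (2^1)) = 85/ 304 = 0.28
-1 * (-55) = 55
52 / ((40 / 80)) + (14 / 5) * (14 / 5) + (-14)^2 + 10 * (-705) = -168554 / 25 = -6742.16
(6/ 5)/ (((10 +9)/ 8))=48/ 95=0.51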